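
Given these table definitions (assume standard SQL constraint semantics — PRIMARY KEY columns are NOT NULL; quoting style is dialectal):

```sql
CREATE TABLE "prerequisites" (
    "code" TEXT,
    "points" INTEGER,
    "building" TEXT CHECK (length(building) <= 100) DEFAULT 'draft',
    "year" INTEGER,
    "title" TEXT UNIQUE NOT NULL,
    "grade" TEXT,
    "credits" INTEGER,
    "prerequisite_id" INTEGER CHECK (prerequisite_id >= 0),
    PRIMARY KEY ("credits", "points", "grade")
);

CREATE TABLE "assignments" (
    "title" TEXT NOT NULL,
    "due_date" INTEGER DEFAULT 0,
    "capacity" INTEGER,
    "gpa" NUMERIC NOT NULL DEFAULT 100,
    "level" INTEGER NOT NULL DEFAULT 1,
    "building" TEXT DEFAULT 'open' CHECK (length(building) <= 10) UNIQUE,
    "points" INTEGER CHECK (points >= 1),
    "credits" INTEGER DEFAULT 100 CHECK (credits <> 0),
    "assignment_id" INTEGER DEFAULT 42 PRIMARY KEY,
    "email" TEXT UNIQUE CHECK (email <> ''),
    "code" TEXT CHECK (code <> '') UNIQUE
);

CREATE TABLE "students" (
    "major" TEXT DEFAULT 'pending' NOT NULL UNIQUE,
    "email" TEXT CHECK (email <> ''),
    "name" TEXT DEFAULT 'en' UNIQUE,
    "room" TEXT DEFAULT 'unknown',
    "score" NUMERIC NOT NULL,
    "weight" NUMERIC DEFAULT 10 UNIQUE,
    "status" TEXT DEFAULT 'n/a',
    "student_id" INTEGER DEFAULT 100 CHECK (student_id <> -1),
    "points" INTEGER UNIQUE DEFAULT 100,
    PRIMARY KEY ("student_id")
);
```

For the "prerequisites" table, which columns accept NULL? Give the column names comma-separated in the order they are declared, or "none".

code, building, year, prerequisite_id

- code: no NOT NULL constraint applies → nullable.
- points: part of the PRIMARY KEY, which implies NOT NULL → not nullable.
- building: CHECK does not forbid NULL (a CHECK constraint passes when its expression is NULL) → nullable.
- year: no NOT NULL constraint applies → nullable.
- title: declared NOT NULL → not nullable.
- grade: part of the PRIMARY KEY, which implies NOT NULL → not nullable.
- credits: part of the PRIMARY KEY, which implies NOT NULL → not nullable.
- prerequisite_id: CHECK does not forbid NULL (a CHECK constraint passes when its expression is NULL) → nullable.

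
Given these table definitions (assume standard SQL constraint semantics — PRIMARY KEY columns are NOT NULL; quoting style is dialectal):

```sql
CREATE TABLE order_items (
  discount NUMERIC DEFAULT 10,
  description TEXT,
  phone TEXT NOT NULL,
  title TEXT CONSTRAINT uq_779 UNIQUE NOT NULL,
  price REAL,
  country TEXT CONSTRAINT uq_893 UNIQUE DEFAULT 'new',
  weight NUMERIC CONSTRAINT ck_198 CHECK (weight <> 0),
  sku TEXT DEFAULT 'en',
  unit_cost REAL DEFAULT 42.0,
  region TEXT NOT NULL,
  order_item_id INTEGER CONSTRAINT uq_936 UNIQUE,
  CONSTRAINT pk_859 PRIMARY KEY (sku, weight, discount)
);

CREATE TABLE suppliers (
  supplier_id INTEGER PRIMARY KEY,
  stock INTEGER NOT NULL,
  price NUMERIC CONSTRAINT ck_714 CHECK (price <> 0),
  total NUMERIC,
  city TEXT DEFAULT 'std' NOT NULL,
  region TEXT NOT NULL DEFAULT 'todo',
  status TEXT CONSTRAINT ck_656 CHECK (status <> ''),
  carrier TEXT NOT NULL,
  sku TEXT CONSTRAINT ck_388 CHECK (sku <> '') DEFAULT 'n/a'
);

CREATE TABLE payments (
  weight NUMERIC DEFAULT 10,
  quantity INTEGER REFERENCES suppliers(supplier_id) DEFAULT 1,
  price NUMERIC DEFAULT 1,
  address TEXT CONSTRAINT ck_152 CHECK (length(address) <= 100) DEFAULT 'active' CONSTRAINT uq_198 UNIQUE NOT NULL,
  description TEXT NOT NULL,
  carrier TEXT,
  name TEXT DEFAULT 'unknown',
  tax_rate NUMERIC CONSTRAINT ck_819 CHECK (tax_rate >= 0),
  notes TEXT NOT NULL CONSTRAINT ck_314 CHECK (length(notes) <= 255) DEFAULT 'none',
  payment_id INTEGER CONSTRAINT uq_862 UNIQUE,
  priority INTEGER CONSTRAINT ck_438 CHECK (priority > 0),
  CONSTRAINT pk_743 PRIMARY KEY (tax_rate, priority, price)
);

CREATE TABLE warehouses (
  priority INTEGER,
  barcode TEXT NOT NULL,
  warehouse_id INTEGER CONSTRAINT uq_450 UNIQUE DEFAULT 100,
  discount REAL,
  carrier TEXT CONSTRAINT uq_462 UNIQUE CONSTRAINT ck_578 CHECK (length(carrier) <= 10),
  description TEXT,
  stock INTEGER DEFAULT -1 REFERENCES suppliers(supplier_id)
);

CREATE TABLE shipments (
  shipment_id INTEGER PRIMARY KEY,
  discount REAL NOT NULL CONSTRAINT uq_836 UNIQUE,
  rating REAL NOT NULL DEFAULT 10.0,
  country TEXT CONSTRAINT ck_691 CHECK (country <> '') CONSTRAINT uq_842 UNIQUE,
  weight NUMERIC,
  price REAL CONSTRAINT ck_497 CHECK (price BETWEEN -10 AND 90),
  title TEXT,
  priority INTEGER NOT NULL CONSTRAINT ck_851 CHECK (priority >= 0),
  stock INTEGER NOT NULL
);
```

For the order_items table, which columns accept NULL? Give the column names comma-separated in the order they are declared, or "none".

- discount: part of the PRIMARY KEY, which implies NOT NULL → not nullable.
- description: no NOT NULL constraint applies → nullable.
- phone: declared NOT NULL → not nullable.
- title: declared NOT NULL → not nullable.
- price: no NOT NULL constraint applies → nullable.
- country: UNIQUE does not imply NOT NULL → nullable.
- weight: part of the PRIMARY KEY, which implies NOT NULL → not nullable.
- sku: part of the PRIMARY KEY, which implies NOT NULL → not nullable.
- unit_cost: DEFAULT only fills an omitted column; an explicit NULL is still allowed → nullable.
- region: declared NOT NULL → not nullable.
- order_item_id: UNIQUE does not imply NOT NULL → nullable.

description, price, country, unit_cost, order_item_id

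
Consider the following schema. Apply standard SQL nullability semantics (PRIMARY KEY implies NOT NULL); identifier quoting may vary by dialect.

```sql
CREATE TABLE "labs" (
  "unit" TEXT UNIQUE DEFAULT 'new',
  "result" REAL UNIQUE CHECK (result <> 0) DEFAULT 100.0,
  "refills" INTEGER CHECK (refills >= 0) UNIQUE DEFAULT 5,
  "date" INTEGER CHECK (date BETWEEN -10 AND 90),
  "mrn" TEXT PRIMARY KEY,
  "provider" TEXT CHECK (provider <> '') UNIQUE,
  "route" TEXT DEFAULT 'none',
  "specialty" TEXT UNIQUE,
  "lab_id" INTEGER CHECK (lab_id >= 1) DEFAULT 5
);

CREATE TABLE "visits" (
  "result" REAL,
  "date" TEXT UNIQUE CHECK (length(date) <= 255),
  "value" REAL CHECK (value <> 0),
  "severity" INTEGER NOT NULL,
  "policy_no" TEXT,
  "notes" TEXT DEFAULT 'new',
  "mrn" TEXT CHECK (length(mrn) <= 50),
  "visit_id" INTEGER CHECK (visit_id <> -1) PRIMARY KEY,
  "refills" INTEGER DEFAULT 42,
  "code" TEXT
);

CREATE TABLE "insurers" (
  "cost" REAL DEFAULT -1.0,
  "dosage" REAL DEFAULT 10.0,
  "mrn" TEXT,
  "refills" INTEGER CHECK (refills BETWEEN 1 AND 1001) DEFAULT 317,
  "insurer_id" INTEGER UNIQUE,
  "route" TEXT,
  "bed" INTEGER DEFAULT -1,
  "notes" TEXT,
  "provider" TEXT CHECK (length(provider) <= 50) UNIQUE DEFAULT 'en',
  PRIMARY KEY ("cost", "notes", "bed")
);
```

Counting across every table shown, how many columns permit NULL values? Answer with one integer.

22

labs: 8 nullable (unit, result, refills, date, provider, route, specialty, lab_id — PK (mrn) and explicit NOT NULL columns excluded).
visits: 8 nullable (result, date, value, policy_no, notes, mrn, refills, code — PK (visit_id) and explicit NOT NULL columns excluded).
insurers: 6 nullable (dosage, mrn, refills, insurer_id, route, provider — PK (cost, notes, bed) and explicit NOT NULL columns excluded).
Total: 8 + 8 + 6 = 22.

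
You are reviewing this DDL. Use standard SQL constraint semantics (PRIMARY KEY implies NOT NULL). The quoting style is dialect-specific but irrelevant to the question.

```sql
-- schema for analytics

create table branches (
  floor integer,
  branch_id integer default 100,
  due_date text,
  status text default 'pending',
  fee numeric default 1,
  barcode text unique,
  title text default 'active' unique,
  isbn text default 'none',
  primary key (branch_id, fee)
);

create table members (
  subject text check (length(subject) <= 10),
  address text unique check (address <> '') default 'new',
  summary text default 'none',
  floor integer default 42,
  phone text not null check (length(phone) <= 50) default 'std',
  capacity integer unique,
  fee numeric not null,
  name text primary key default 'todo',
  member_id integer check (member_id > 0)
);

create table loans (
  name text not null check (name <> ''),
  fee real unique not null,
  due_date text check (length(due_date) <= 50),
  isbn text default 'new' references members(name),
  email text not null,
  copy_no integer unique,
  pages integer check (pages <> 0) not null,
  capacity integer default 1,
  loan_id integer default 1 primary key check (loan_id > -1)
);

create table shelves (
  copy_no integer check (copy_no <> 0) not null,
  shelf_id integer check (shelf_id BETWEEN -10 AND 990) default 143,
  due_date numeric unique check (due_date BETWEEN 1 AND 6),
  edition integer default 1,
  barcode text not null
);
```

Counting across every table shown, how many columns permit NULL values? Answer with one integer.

19

branches: 6 nullable (floor, due_date, status, barcode, title, isbn — PK (branch_id, fee) and explicit NOT NULL columns excluded).
members: 6 nullable (subject, address, summary, floor, capacity, member_id — PK (name) and explicit NOT NULL columns excluded).
loans: 4 nullable (due_date, isbn, copy_no, capacity — PK (loan_id) and explicit NOT NULL columns excluded).
shelves: 3 nullable (shelf_id, due_date, edition — PK none and explicit NOT NULL columns excluded).
Total: 6 + 6 + 4 + 3 = 19.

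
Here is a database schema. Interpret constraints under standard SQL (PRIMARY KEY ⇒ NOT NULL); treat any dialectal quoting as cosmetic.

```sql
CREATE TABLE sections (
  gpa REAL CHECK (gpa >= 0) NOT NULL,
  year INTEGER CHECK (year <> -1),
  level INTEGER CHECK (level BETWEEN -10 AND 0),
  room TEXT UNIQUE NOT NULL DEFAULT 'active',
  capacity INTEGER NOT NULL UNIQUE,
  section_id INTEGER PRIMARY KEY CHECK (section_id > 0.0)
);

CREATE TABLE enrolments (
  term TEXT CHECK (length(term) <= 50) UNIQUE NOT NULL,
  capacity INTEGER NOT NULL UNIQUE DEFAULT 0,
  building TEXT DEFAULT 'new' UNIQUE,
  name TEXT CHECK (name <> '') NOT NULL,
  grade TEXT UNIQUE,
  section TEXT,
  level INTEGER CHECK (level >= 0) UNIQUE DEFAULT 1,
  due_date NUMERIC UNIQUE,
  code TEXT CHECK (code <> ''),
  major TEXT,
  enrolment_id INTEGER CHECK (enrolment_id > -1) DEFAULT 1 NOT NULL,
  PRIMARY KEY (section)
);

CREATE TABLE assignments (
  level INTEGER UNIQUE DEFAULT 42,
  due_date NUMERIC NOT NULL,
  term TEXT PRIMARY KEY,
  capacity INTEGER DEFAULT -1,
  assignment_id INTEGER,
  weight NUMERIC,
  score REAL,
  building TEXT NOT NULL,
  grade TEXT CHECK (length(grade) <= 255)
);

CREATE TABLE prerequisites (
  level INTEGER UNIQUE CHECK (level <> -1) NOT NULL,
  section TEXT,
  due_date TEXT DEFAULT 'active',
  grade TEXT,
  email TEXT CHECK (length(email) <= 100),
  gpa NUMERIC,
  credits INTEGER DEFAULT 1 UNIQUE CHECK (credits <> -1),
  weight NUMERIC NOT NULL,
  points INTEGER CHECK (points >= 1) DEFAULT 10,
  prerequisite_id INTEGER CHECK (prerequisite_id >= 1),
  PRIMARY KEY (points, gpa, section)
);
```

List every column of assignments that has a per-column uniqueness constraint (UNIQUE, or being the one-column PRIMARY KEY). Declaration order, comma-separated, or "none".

- level: declared UNIQUE → unique.
- due_date: no UNIQUE or single-column PK constraint.
- term: single-column PRIMARY KEY → unique.
- capacity: no UNIQUE or single-column PK constraint.
- assignment_id: no UNIQUE or single-column PK constraint.
- weight: no UNIQUE or single-column PK constraint.
- score: no UNIQUE or single-column PK constraint.
- building: no UNIQUE or single-column PK constraint.
- grade: no UNIQUE or single-column PK constraint.

level, term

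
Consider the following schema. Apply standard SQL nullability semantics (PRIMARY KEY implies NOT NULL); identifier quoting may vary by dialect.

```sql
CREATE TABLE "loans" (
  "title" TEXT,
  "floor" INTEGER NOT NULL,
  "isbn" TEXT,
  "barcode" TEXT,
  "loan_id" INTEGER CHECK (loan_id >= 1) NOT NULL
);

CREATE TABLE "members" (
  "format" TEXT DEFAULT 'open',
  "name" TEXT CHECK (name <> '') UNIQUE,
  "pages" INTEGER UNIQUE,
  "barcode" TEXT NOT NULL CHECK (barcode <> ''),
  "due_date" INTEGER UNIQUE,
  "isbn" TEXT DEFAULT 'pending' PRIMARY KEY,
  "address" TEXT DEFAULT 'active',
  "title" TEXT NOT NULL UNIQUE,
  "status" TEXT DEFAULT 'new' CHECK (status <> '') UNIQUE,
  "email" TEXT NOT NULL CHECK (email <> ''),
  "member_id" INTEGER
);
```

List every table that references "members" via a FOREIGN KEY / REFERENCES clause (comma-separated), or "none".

none

No REFERENCES clause anywhere in the schema names members.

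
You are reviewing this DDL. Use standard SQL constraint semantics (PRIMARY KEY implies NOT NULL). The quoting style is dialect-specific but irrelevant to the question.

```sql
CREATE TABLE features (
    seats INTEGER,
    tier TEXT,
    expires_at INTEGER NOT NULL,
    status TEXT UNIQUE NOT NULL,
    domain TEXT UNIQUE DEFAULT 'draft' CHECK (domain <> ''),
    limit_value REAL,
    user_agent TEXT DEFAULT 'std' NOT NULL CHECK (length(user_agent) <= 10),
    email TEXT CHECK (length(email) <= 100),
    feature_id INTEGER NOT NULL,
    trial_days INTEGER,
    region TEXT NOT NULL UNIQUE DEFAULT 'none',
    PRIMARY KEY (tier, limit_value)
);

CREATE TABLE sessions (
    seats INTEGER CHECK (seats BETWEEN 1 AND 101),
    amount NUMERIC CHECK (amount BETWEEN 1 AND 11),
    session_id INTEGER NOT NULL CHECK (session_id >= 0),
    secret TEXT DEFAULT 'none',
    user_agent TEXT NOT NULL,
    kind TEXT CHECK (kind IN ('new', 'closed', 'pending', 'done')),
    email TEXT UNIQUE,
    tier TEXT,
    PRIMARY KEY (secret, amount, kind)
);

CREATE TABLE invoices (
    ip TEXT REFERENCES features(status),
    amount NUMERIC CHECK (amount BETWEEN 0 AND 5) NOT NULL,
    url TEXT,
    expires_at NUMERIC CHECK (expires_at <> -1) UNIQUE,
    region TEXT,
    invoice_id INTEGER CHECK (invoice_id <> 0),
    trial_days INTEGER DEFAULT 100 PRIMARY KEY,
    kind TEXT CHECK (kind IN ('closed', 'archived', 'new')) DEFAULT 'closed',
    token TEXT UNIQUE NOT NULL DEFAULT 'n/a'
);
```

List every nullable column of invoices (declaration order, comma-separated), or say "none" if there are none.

- ip: a foreign key column may be NULL unless separately constrained → nullable.
- amount: declared NOT NULL → not nullable.
- url: no NOT NULL constraint applies → nullable.
- expires_at: CHECK does not forbid NULL (a CHECK constraint passes when its expression is NULL) → nullable.
- region: no NOT NULL constraint applies → nullable.
- invoice_id: CHECK does not forbid NULL (a CHECK constraint passes when its expression is NULL) → nullable.
- trial_days: part of the PRIMARY KEY, which implies NOT NULL → not nullable.
- kind: CHECK does not forbid NULL (a CHECK constraint passes when its expression is NULL) → nullable.
- token: declared NOT NULL → not nullable.

ip, url, expires_at, region, invoice_id, kind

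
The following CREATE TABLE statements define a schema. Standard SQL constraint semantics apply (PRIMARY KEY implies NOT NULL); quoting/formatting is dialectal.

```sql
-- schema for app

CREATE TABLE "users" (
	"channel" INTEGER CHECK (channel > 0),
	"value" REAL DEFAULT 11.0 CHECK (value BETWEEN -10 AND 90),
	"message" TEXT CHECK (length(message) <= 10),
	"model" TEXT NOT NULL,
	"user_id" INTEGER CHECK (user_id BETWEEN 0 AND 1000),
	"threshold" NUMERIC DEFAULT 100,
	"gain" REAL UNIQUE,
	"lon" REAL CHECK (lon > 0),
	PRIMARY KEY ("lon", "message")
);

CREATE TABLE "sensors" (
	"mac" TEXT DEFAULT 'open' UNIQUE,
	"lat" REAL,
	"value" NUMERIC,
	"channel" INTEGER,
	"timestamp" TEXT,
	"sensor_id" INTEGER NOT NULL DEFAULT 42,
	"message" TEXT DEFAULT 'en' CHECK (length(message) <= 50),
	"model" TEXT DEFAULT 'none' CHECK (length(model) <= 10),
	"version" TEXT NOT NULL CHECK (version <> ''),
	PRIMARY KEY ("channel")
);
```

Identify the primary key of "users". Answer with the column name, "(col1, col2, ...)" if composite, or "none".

A table-level PRIMARY KEY clause names 2 columns: lon, message.
This is a composite key — the combination is unique, not each column individually.

(lon, message)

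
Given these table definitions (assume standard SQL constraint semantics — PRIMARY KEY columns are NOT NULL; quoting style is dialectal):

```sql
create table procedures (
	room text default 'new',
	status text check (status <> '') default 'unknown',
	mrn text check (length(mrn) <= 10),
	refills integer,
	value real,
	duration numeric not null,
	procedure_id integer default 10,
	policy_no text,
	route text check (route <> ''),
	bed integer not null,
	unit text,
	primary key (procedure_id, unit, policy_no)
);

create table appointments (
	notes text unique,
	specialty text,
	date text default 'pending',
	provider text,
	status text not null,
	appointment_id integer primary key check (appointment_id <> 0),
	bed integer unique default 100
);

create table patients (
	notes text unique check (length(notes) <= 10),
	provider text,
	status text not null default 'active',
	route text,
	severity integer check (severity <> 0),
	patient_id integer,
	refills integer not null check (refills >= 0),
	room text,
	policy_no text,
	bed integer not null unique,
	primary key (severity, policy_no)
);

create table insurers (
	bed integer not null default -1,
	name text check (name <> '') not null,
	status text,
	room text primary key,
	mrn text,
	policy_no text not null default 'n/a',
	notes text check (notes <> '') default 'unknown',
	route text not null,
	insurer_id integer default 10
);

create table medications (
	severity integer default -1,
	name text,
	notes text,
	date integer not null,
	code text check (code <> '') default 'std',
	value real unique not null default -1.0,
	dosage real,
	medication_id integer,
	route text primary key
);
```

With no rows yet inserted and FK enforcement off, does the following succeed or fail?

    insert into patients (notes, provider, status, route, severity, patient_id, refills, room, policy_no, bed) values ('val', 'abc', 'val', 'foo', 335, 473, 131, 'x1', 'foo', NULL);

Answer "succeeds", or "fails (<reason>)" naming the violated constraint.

bed is explicitly set to NULL, but bed is declared NOT NULL.

fails (NOT NULL on bed)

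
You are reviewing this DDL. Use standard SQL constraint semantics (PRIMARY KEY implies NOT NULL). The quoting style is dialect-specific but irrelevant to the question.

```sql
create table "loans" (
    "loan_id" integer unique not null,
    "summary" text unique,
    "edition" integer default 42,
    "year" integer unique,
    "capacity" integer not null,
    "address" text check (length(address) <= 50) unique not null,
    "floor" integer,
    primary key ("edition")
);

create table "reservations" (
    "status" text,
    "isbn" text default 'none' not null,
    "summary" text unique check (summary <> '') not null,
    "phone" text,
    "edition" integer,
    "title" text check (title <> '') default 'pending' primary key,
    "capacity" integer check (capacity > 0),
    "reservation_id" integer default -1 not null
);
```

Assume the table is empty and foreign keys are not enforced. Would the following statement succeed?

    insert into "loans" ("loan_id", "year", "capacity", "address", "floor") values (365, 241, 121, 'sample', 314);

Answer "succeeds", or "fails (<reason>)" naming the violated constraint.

succeeds

NOT NULL columns: address is supplied; capacity is supplied; edition defaults to 42; loan_id is supplied.
CHECK constraints: 'sample' satisfies (length(address) <= 50).
No constraint is violated.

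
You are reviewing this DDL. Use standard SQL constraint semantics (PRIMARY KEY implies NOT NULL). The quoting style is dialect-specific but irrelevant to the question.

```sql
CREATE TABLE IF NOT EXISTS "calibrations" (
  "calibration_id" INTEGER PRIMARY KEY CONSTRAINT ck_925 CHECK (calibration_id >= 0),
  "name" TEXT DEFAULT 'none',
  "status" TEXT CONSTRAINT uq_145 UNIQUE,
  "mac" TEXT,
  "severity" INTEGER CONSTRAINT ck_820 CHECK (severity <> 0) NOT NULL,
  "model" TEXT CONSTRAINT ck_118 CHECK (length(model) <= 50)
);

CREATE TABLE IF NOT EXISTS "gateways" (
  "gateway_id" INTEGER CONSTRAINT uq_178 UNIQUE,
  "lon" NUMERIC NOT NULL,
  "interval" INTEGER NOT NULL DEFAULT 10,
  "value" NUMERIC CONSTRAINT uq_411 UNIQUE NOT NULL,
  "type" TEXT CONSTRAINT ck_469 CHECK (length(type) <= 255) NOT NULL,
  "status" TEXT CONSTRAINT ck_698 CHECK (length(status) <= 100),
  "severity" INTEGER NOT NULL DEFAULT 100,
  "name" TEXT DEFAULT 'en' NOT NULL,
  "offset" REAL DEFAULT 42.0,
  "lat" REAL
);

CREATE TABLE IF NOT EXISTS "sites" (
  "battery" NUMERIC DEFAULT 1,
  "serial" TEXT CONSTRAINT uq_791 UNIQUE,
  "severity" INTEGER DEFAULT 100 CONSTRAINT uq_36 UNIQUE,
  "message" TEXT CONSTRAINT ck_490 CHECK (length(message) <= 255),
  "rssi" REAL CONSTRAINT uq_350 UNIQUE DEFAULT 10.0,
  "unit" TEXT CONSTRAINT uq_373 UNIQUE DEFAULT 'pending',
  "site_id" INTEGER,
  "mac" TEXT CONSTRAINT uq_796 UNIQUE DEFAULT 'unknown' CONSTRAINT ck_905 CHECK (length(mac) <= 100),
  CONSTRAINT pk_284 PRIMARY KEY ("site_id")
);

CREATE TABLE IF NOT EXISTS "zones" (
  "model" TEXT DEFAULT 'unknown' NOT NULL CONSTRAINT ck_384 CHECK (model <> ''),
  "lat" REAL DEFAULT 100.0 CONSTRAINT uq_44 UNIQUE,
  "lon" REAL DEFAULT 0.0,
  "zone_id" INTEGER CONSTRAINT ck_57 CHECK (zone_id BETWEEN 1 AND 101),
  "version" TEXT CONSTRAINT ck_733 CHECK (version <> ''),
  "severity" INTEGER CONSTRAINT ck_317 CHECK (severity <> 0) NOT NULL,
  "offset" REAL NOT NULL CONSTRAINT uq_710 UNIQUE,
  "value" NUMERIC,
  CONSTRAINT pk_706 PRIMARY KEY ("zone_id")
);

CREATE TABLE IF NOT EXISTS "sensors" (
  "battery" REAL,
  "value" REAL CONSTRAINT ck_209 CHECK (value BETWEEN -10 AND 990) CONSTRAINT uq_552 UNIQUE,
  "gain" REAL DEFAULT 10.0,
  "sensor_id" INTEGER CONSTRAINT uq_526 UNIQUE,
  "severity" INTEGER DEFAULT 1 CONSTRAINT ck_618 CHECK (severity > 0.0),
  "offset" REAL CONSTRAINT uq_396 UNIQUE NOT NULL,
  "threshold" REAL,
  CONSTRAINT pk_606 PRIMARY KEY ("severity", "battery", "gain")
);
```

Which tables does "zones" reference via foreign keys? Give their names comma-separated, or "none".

none

No column in zones has a REFERENCES clause.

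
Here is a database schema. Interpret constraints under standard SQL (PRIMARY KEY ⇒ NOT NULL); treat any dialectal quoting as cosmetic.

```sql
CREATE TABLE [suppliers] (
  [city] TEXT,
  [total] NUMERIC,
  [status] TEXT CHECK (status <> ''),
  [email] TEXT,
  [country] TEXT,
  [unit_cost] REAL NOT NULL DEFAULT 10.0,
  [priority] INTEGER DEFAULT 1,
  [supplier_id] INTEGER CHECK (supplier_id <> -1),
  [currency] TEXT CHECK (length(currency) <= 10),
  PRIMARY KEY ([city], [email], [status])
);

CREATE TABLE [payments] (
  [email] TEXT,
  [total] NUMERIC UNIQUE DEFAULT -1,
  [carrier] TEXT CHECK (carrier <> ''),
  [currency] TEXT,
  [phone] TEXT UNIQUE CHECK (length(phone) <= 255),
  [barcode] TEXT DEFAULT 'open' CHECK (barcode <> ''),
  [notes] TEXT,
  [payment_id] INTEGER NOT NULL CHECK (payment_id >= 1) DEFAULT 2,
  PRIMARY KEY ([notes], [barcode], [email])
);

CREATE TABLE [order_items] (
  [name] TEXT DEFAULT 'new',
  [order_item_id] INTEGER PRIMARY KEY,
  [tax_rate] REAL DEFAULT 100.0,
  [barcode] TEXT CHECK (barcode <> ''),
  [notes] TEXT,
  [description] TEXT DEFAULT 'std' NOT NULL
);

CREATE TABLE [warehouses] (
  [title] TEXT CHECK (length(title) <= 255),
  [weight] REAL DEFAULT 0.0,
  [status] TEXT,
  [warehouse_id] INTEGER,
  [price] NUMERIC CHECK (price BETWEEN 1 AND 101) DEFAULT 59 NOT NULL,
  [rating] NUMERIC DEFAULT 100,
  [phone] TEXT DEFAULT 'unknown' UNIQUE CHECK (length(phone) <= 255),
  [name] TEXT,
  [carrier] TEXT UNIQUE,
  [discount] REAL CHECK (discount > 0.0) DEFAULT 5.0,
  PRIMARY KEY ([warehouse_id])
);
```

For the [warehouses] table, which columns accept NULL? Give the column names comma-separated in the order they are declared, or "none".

- title: CHECK does not forbid NULL (a CHECK constraint passes when its expression is NULL) → nullable.
- weight: DEFAULT only fills an omitted column; an explicit NULL is still allowed → nullable.
- status: no NOT NULL constraint applies → nullable.
- warehouse_id: part of the PRIMARY KEY, which implies NOT NULL → not nullable.
- price: declared NOT NULL → not nullable.
- rating: DEFAULT only fills an omitted column; an explicit NULL is still allowed → nullable.
- phone: CHECK does not forbid NULL (a CHECK constraint passes when its expression is NULL) → nullable.
- name: no NOT NULL constraint applies → nullable.
- carrier: UNIQUE does not imply NOT NULL → nullable.
- discount: CHECK does not forbid NULL (a CHECK constraint passes when its expression is NULL) → nullable.

title, weight, status, rating, phone, name, carrier, discount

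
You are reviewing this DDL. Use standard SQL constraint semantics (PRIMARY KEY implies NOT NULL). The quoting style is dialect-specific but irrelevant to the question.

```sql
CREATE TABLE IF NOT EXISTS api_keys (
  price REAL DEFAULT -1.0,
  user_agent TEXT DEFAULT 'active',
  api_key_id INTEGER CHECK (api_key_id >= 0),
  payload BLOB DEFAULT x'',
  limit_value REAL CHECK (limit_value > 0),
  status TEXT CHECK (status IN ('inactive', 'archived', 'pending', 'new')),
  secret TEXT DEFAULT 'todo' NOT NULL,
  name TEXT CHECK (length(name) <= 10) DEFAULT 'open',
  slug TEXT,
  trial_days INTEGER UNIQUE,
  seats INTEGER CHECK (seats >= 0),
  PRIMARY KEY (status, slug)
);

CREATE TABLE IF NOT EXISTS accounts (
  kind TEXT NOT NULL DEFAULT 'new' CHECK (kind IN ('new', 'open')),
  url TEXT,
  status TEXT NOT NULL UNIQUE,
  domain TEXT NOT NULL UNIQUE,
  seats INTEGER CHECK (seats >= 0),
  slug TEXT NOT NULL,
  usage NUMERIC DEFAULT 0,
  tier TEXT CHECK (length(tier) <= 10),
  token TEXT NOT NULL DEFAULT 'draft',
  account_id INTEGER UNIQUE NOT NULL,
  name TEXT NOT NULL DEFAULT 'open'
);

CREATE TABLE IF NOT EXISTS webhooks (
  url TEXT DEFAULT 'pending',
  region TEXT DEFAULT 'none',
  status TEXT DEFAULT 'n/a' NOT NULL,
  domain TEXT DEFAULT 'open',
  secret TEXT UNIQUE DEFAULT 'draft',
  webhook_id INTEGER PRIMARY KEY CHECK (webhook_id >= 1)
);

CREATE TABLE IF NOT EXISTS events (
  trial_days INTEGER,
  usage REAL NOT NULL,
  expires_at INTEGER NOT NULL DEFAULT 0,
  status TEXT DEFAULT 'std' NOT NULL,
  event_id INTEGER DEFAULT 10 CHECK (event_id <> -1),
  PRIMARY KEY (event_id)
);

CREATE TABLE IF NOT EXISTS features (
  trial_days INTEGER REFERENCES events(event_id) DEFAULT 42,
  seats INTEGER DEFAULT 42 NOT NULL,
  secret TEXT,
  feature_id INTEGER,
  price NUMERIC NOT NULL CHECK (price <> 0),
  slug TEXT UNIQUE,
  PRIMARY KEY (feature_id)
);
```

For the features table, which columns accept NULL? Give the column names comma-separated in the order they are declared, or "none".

trial_days, secret, slug

- trial_days: a foreign key column may be NULL unless separately constrained → nullable.
- seats: declared NOT NULL → not nullable.
- secret: no NOT NULL constraint applies → nullable.
- feature_id: part of the PRIMARY KEY, which implies NOT NULL → not nullable.
- price: declared NOT NULL → not nullable.
- slug: UNIQUE does not imply NOT NULL → nullable.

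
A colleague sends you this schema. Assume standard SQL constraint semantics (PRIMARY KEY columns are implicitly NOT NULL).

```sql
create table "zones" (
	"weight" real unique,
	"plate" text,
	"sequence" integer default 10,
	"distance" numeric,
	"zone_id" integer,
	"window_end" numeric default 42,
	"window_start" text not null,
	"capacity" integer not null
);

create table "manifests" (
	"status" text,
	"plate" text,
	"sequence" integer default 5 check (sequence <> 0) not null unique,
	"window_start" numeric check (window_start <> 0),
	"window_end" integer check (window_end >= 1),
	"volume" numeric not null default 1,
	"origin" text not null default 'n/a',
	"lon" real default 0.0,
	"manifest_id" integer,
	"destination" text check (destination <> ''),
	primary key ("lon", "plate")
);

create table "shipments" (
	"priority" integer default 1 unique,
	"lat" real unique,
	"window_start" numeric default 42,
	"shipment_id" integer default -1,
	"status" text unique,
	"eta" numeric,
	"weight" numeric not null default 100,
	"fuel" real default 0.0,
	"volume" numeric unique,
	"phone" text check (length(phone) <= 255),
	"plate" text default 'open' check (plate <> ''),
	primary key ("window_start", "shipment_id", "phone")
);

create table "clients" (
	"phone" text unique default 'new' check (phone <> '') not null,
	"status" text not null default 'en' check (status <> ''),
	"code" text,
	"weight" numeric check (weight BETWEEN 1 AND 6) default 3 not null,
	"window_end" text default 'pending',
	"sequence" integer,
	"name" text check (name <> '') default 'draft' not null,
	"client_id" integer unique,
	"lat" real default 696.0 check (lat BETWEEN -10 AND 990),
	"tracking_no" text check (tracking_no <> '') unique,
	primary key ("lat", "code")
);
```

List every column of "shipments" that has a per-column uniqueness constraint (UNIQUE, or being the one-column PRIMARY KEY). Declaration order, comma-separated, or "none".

priority, lat, status, volume

- priority: declared UNIQUE → unique.
- lat: declared UNIQUE → unique.
- window_start: part of a composite PRIMARY KEY — only the tuple is unique, not this column on its own.
- shipment_id: part of a composite PRIMARY KEY — only the tuple is unique, not this column on its own.
- status: declared UNIQUE → unique.
- eta: no UNIQUE or single-column PK constraint.
- weight: no UNIQUE or single-column PK constraint.
- fuel: no UNIQUE or single-column PK constraint.
- volume: declared UNIQUE → unique.
- phone: part of a composite PRIMARY KEY — only the tuple is unique, not this column on its own.
- plate: no UNIQUE or single-column PK constraint.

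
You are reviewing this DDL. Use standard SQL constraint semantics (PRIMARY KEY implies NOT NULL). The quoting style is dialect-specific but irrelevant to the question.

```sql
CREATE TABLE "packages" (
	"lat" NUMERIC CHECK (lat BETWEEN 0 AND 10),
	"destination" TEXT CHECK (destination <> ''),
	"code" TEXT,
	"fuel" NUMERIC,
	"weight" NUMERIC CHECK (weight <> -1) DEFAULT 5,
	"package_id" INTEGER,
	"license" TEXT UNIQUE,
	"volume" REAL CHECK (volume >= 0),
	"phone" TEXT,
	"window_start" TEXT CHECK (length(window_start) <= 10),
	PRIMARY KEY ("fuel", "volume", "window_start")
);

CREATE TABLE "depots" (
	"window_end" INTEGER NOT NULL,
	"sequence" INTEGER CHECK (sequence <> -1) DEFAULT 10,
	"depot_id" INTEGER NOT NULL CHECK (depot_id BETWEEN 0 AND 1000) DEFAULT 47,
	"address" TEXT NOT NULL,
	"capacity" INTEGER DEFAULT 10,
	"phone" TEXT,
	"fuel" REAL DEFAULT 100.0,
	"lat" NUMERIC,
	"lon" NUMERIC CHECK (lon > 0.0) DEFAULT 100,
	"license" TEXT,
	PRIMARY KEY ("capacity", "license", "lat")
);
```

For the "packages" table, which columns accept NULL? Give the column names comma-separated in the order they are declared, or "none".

- lat: CHECK does not forbid NULL (a CHECK constraint passes when its expression is NULL) → nullable.
- destination: CHECK does not forbid NULL (a CHECK constraint passes when its expression is NULL) → nullable.
- code: no NOT NULL constraint applies → nullable.
- fuel: part of the PRIMARY KEY, which implies NOT NULL → not nullable.
- weight: CHECK does not forbid NULL (a CHECK constraint passes when its expression is NULL) → nullable.
- package_id: no NOT NULL constraint applies → nullable.
- license: UNIQUE does not imply NOT NULL → nullable.
- volume: part of the PRIMARY KEY, which implies NOT NULL → not nullable.
- phone: no NOT NULL constraint applies → nullable.
- window_start: part of the PRIMARY KEY, which implies NOT NULL → not nullable.

lat, destination, code, weight, package_id, license, phone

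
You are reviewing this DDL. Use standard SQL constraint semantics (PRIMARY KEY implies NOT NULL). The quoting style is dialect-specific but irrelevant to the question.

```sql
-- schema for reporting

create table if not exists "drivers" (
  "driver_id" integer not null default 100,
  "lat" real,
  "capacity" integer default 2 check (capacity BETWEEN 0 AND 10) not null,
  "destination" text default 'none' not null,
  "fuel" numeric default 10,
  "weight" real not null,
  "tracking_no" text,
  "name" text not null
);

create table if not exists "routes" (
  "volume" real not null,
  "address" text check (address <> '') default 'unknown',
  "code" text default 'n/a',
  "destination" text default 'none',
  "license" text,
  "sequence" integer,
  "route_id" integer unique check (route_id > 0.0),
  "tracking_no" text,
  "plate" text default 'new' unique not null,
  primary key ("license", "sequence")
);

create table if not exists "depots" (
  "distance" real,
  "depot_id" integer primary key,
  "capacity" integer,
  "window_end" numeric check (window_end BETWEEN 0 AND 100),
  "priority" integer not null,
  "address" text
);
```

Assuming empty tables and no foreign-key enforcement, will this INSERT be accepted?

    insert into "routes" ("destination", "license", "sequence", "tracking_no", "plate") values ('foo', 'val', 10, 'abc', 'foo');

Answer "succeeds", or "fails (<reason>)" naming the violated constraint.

fails (NOT NULL on volume)

volume is omitted from the column list and has no DEFAULT, so it would receive NULL.
But volume is declared NOT NULL.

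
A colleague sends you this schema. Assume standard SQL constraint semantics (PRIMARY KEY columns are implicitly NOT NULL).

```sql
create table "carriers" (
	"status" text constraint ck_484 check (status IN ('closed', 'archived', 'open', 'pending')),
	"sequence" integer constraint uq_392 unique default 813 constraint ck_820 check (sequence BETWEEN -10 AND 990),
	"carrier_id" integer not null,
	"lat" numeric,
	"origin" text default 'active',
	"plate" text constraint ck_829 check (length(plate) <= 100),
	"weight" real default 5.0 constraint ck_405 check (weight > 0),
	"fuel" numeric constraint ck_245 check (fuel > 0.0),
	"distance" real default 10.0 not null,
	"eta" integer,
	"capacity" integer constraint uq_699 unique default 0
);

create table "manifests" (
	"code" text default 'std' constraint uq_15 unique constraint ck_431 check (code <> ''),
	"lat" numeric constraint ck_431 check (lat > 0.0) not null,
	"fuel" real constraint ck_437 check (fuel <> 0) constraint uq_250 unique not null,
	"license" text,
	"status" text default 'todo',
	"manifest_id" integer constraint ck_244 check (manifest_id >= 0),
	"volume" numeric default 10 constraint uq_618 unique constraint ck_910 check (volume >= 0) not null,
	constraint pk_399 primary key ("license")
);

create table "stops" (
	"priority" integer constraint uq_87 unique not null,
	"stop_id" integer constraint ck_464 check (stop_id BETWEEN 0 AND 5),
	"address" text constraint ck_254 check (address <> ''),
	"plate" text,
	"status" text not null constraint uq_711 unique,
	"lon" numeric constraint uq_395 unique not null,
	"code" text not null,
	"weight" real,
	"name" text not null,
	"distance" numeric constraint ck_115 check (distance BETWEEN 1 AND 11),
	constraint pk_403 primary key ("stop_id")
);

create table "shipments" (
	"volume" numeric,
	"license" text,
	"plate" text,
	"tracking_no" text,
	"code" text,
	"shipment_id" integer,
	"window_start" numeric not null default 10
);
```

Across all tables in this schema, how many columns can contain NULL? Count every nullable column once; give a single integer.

carriers: 9 nullable (status, sequence, lat, origin, plate, weight, fuel, eta, capacity — PK none and explicit NOT NULL columns excluded).
manifests: 3 nullable (code, status, manifest_id — PK (license) and explicit NOT NULL columns excluded).
stops: 4 nullable (address, plate, weight, distance — PK (stop_id) and explicit NOT NULL columns excluded).
shipments: 6 nullable (volume, license, plate, tracking_no, code, shipment_id — PK none and explicit NOT NULL columns excluded).
Total: 9 + 3 + 4 + 6 = 22.

22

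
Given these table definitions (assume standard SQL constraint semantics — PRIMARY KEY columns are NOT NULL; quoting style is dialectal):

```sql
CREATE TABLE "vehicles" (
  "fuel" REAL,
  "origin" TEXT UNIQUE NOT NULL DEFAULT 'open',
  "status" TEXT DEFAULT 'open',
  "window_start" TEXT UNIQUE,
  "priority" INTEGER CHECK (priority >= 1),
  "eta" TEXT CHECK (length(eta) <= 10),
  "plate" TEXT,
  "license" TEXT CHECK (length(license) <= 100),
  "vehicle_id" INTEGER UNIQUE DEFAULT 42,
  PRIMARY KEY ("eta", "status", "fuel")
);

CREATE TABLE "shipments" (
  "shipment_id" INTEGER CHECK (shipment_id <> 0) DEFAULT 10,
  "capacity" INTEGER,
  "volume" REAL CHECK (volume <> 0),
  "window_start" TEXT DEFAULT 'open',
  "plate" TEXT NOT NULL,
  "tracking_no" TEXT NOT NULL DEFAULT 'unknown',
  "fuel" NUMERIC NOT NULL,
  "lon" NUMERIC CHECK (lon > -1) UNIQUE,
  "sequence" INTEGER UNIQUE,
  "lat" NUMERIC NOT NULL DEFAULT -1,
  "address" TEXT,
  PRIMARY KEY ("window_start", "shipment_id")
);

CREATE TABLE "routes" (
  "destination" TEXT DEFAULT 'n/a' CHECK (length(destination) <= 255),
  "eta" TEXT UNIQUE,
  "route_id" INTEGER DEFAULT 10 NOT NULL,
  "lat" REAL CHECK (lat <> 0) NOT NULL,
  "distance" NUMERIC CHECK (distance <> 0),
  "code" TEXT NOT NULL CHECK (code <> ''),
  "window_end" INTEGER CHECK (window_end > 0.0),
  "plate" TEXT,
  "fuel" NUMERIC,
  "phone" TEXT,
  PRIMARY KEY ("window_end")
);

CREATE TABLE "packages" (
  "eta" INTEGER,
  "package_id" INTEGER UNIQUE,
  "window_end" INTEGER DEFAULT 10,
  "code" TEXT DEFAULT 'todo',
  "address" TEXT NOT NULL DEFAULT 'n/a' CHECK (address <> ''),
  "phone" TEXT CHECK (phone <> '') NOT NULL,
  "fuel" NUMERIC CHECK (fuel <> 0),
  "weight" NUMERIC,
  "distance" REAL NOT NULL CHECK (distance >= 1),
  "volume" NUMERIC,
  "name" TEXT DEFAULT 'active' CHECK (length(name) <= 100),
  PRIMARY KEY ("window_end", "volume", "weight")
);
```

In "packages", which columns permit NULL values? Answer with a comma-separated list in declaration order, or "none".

eta, package_id, code, fuel, name

- eta: no NOT NULL constraint applies → nullable.
- package_id: UNIQUE does not imply NOT NULL → nullable.
- window_end: part of the PRIMARY KEY, which implies NOT NULL → not nullable.
- code: DEFAULT only fills an omitted column; an explicit NULL is still allowed → nullable.
- address: declared NOT NULL → not nullable.
- phone: declared NOT NULL → not nullable.
- fuel: CHECK does not forbid NULL (a CHECK constraint passes when its expression is NULL) → nullable.
- weight: part of the PRIMARY KEY, which implies NOT NULL → not nullable.
- distance: declared NOT NULL → not nullable.
- volume: part of the PRIMARY KEY, which implies NOT NULL → not nullable.
- name: CHECK does not forbid NULL (a CHECK constraint passes when its expression is NULL) → nullable.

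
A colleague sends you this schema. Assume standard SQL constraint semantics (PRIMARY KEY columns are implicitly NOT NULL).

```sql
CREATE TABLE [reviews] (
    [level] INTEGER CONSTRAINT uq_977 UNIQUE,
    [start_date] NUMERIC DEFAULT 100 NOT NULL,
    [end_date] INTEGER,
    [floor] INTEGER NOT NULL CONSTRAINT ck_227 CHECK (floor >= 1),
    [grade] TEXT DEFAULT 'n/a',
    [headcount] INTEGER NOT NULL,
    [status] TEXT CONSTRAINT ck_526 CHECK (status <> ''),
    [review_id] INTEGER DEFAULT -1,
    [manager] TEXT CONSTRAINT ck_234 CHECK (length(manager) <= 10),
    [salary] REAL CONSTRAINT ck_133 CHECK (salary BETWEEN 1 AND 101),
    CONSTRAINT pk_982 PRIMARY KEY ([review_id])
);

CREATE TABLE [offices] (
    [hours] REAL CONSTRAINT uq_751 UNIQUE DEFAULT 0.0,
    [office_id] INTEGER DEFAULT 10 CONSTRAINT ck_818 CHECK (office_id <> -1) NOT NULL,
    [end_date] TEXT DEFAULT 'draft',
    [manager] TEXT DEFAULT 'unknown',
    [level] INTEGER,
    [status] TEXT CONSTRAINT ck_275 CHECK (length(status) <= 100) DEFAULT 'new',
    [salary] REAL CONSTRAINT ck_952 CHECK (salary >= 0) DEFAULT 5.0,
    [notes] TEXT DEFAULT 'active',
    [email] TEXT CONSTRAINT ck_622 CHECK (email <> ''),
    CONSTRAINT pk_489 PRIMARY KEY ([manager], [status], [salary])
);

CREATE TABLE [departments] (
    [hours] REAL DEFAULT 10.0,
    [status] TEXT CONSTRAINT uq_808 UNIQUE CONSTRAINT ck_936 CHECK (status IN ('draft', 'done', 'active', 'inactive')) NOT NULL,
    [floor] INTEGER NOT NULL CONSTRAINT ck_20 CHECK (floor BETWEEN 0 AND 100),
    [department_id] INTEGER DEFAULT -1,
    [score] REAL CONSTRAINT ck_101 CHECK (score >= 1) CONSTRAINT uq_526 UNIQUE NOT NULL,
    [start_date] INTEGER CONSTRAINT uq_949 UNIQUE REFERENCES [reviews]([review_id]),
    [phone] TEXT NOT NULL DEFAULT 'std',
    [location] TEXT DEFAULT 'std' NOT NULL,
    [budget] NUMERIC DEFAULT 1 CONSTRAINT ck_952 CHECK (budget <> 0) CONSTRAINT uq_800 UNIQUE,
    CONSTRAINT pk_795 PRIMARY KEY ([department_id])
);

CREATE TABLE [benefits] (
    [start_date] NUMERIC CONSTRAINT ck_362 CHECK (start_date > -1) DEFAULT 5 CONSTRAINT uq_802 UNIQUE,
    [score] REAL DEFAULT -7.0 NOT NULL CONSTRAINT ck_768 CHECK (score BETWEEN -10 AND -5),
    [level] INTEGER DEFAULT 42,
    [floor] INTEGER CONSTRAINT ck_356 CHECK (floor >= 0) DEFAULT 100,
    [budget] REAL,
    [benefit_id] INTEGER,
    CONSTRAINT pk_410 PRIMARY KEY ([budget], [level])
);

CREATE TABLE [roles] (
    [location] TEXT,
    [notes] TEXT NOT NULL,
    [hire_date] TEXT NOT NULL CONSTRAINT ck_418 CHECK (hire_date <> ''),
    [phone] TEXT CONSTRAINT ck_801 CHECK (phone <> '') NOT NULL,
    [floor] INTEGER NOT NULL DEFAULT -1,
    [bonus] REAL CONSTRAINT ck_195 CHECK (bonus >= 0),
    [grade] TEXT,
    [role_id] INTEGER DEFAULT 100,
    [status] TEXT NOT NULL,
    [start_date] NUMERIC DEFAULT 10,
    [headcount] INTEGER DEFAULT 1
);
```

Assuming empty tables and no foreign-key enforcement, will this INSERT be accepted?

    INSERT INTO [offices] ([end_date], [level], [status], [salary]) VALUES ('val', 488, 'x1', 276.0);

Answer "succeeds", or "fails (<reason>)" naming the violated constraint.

succeeds

NOT NULL columns: manager defaults to 'unknown'; office_id defaults to 10; salary is supplied; status is supplied.
CHECK constraints: 'x1' satisfies (length(status) <= 100); 276.0 satisfies (salary >= 0).
No constraint is violated.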